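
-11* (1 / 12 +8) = -1067 / 12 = -88.92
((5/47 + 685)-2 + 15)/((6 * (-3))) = -10937/282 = -38.78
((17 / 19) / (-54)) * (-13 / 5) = 221 / 5130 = 0.04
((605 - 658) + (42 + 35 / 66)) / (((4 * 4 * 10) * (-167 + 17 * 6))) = 691 / 686400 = 0.00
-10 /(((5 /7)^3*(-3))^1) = 686 /75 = 9.15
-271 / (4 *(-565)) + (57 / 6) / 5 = 913 / 452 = 2.02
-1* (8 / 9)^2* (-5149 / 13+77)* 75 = 6636800 / 351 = 18908.26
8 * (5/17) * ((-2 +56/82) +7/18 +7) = 89620/6273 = 14.29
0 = 0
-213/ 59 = -3.61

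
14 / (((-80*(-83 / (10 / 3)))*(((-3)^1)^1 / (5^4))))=-4375 / 2988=-1.46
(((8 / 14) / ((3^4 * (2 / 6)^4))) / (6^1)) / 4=1 / 42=0.02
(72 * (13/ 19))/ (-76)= -0.65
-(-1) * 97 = 97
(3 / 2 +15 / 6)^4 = 256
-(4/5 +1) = -9/5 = -1.80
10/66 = 5/33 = 0.15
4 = 4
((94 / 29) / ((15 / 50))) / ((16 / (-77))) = -18095 / 348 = -52.00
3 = 3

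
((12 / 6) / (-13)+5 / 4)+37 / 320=5041 / 4160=1.21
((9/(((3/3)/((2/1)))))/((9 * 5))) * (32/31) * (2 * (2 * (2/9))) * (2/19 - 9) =-86528/26505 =-3.26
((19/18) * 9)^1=19/2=9.50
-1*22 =-22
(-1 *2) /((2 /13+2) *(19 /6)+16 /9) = -117 /503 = -0.23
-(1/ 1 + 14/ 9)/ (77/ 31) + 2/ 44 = -1363/ 1386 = -0.98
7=7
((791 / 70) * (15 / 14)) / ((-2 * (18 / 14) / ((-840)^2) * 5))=-664440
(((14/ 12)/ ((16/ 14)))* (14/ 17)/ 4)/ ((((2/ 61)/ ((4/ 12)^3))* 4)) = 0.06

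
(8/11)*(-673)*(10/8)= -6730/11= -611.82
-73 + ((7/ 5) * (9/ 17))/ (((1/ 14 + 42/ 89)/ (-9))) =-4907267/ 57545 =-85.28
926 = 926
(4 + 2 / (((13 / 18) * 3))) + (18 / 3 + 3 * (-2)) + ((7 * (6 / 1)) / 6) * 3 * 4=1156 / 13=88.92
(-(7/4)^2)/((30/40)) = -49/12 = -4.08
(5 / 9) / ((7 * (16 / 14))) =5 / 72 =0.07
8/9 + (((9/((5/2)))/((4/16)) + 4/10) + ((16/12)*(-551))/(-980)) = 36247/2205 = 16.44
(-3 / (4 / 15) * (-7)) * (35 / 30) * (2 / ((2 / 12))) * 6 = 6615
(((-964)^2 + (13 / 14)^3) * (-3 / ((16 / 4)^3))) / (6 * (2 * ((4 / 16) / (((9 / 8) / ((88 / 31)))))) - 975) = 711447327459 / 15800347136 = 45.03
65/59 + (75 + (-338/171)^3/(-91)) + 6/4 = 320859025481/4130174286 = 77.69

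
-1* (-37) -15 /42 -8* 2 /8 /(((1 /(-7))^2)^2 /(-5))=336653 /14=24046.64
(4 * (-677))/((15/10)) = -5416/3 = -1805.33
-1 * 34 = -34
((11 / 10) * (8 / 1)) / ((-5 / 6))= -264 / 25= -10.56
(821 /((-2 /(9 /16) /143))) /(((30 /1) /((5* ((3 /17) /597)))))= -352209 /216512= -1.63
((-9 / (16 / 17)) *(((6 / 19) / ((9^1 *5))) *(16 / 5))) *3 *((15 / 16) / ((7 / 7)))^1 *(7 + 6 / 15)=-16983 / 3800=-4.47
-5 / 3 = -1.67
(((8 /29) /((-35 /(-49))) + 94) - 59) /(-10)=-5131 /1450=-3.54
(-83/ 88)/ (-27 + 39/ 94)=0.04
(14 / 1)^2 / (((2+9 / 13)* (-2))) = -36.40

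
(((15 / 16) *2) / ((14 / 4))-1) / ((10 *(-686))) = 13 / 192080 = 0.00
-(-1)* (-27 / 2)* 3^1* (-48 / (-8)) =-243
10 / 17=0.59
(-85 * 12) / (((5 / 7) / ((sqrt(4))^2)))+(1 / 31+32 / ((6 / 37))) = -512861 / 93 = -5514.63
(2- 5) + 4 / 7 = -17 / 7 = -2.43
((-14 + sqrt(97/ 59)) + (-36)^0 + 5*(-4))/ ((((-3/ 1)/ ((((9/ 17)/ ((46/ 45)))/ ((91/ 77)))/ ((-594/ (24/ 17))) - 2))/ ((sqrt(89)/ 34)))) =86456*sqrt(89)*(-1947 + sqrt(5723))/ 260010699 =-5.87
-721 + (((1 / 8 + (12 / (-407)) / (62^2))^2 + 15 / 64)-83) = -122957940634520 / 152980330129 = -803.75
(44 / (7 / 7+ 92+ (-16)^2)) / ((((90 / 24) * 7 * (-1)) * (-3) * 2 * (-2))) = -44 / 109935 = -0.00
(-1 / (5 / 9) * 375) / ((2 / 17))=-11475 / 2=-5737.50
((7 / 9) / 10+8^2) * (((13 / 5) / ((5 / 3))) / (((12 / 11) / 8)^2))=5375.70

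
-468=-468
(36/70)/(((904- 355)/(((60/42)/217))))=4/648613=0.00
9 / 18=1 / 2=0.50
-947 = -947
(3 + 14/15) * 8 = 472/15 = 31.47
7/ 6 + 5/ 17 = 149/ 102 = 1.46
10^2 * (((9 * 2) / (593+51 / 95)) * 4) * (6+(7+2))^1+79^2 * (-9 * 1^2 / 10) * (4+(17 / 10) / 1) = -89750639169 / 2819300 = -31834.37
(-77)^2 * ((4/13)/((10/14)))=166012/65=2554.03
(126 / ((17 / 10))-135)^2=1071225 / 289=3706.66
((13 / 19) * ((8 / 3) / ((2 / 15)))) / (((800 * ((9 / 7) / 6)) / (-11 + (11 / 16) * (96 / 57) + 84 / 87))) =-445081 / 628140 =-0.71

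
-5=-5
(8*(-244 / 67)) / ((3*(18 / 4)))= -3904 / 1809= -2.16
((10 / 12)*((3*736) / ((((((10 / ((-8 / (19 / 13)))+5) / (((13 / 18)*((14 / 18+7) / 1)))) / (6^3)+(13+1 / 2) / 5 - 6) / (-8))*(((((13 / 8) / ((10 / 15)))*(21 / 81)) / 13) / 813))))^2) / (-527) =-289516824409278857084928000 / 22809555950423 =-12692786525022.63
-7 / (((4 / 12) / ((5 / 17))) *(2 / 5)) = -15.44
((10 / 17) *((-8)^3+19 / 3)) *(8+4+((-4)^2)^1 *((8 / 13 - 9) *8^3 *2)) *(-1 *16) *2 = -1307466377.07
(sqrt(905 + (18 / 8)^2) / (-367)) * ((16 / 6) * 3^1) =-2 * sqrt(14561) / 367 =-0.66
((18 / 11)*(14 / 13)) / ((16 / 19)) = 1197 / 572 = 2.09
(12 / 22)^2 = 0.30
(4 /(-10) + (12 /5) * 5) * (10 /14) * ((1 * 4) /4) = 58 /7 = 8.29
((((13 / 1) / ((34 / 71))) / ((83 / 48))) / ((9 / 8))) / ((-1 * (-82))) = 29536 / 173553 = 0.17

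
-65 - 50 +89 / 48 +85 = -1351 / 48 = -28.15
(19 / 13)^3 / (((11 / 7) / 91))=336091 / 1859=180.79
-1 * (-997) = 997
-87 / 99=-29 / 33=-0.88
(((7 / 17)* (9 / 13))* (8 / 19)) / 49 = 72 / 29393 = 0.00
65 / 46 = 1.41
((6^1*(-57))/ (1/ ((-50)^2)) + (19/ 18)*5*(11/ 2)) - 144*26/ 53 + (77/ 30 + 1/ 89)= -725979443761/ 849060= -855039.04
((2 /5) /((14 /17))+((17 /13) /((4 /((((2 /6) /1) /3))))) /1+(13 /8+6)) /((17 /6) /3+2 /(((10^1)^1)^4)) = 33362125 /3868319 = 8.62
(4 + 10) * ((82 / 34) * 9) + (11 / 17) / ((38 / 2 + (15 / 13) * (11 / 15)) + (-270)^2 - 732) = 4847991515 / 15953514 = 303.88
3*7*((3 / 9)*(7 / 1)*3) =147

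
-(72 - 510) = 438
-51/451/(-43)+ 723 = 14021190/19393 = 723.00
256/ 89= 2.88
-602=-602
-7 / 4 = -1.75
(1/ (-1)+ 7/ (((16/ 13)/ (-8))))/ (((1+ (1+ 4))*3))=-31/ 12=-2.58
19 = 19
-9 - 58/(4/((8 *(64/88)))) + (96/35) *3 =-32777/385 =-85.14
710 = 710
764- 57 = 707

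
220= 220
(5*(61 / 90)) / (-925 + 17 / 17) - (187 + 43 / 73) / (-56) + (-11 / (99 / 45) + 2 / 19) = -35724013 / 23068584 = -1.55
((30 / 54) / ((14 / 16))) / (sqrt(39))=40 * sqrt(39) / 2457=0.10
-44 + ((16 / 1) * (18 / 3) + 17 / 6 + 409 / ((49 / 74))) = 197717 / 294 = 672.51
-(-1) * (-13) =-13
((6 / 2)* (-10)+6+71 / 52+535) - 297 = 11199 / 52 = 215.37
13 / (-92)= -13 / 92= -0.14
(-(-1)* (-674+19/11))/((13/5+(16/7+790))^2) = -9058875/8514088451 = -0.00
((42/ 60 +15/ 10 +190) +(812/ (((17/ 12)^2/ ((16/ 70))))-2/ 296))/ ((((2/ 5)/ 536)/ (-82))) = -334474626602/ 10693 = -31279774.30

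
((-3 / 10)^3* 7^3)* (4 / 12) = -3087 / 1000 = -3.09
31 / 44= 0.70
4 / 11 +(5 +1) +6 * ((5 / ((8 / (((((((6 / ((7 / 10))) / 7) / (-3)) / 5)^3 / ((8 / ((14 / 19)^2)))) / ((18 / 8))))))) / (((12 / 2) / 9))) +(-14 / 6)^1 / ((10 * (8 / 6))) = 2360155003 / 381374840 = 6.19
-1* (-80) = 80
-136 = -136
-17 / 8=-2.12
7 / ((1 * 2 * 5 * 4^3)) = 7 / 640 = 0.01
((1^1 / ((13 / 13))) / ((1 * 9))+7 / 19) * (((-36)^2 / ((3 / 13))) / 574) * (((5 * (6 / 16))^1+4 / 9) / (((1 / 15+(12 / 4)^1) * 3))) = 10855 / 9177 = 1.18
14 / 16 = 7 / 8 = 0.88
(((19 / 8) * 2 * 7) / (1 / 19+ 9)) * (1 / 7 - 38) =-95665 / 688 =-139.05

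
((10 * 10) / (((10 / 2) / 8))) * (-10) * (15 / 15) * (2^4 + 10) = -41600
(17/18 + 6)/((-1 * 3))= -125/54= -2.31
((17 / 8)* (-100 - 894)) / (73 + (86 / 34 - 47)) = -143633 / 1940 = -74.04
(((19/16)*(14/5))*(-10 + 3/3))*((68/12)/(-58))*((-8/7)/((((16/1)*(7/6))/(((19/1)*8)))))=-55233/2030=-27.21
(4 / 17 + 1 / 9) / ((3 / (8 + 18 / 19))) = 530 / 513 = 1.03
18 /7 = 2.57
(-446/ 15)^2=198916/ 225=884.07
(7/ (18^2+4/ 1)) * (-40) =-35/ 41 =-0.85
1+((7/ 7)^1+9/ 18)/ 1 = 5/ 2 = 2.50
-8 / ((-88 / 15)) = 15 / 11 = 1.36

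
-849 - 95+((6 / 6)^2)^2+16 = -927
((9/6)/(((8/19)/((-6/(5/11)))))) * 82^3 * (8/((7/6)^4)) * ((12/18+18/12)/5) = -2912241968064/60025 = -48517150.65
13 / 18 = 0.72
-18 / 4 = -9 / 2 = -4.50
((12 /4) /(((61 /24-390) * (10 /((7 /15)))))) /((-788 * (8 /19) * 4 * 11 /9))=3591 /16120746400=0.00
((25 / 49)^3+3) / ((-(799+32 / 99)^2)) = -3612374172 / 736721766179161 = -0.00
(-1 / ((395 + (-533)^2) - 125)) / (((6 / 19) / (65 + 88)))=-57 / 33454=-0.00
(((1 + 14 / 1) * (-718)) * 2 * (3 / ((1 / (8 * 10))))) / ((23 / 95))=-491112000 / 23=-21352695.65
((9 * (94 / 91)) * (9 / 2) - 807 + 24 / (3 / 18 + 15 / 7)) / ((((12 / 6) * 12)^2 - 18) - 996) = 1110397 / 644371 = 1.72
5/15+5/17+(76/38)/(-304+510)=3347/5253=0.64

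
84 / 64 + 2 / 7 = 179 / 112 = 1.60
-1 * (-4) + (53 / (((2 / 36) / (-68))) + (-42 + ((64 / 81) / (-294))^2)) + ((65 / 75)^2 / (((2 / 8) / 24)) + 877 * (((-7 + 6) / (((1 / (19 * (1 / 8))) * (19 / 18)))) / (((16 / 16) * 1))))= -947226001663469 / 14177664900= -66811.14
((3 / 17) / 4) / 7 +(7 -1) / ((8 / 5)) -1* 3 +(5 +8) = 1637 / 119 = 13.76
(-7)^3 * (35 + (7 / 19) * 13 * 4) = -352947 / 19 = -18576.16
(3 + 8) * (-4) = -44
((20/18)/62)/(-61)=-5/17019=-0.00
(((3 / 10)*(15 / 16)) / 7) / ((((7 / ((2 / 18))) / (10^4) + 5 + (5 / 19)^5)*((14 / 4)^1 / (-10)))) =-139280568750 / 6075617517613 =-0.02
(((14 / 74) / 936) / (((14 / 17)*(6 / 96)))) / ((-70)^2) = 17 / 21212100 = 0.00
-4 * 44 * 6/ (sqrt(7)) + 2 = 2 - 1056 * sqrt(7)/ 7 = -397.13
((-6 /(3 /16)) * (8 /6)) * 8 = -1024 /3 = -341.33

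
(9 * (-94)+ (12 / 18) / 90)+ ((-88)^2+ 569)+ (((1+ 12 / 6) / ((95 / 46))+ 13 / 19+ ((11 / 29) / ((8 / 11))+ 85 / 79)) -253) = 67863113423 / 9402264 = 7217.74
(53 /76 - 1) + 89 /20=394 /95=4.15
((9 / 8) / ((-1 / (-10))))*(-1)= -45 / 4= -11.25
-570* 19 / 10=-1083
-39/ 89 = -0.44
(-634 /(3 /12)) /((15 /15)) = -2536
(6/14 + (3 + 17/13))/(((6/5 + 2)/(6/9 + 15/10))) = 2155/672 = 3.21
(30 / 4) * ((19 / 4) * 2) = 285 / 4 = 71.25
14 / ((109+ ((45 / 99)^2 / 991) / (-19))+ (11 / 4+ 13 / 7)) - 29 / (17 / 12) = -2506877828516 / 123204103893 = -20.35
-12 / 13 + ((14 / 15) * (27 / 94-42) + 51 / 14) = -1548793 / 42770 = -36.21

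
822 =822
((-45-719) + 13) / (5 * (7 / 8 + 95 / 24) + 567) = -4506 / 3547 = -1.27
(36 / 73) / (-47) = -36 / 3431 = -0.01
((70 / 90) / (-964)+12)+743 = 755.00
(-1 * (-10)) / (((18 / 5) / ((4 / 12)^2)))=25 / 81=0.31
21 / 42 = 1 / 2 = 0.50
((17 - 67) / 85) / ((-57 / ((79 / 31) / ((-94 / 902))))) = -356290 / 1411833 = -0.25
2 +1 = 3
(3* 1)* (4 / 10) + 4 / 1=26 / 5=5.20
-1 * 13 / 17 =-13 / 17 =-0.76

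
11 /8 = 1.38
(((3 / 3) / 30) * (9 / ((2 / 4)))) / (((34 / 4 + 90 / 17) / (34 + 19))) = 5406 / 2345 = 2.31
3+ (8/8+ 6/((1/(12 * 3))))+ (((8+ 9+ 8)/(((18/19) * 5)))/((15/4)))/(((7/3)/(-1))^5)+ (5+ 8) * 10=5882108/16807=349.98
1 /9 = 0.11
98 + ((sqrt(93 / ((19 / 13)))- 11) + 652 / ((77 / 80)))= sqrt(22971) / 19 + 58859 / 77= 772.38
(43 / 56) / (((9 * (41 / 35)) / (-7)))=-1505 / 2952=-0.51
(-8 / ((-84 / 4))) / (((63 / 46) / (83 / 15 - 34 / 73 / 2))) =2135872 / 1448685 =1.47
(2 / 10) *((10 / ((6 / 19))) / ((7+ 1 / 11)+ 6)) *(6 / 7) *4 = 209 / 126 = 1.66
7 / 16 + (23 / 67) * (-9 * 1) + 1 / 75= -212153 / 80400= -2.64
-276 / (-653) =276 / 653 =0.42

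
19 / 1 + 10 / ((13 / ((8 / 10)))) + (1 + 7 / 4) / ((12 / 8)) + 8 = 2297 / 78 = 29.45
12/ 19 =0.63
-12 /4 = -3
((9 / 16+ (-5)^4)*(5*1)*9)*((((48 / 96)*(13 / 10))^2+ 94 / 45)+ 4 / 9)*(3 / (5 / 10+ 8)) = 319517307 / 10880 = 29367.40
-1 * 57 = -57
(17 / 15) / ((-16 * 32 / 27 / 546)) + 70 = 47831 / 1280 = 37.37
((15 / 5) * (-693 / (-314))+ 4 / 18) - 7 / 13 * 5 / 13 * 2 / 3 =3202351 / 477594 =6.71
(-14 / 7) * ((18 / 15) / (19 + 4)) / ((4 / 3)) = -9 / 115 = -0.08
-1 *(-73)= 73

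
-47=-47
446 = 446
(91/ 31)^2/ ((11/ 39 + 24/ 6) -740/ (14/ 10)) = -2260713/ 137548891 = -0.02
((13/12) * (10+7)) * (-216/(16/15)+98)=-46189/24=-1924.54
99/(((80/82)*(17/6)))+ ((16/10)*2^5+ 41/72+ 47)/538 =118526537/3292560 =36.00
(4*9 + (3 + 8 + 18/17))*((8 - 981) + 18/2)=-787588/17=-46328.71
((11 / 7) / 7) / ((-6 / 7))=-11 / 42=-0.26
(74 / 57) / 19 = 74 / 1083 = 0.07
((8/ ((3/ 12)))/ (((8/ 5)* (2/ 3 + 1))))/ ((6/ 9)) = 18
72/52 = 18/13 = 1.38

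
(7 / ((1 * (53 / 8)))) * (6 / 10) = 168 / 265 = 0.63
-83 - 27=-110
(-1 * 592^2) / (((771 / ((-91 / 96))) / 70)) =69764240 / 2313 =30161.80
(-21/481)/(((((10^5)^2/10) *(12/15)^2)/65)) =-21/4736000000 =-0.00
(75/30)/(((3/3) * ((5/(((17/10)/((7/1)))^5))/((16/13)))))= 1419857/2731137500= 0.00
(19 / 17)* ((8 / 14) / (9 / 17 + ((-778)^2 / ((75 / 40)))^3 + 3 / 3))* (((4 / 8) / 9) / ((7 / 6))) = 42750 / 47289263330914324385267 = 0.00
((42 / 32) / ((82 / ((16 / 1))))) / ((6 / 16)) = 28 / 41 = 0.68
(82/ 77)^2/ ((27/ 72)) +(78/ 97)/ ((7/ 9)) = 7001606/ 1725339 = 4.06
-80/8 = -10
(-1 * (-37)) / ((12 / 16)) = 148 / 3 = 49.33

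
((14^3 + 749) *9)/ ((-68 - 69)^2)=31437/ 18769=1.67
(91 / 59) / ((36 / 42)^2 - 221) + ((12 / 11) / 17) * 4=29731943 / 119079169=0.25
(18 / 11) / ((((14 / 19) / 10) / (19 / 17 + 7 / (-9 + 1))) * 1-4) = -2565 / 5794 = -0.44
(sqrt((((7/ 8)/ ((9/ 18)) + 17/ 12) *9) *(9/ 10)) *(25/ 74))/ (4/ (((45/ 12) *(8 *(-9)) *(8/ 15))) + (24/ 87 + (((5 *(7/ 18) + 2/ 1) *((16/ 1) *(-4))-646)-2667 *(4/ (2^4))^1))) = -3915 *sqrt(285)/ 60450748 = -0.00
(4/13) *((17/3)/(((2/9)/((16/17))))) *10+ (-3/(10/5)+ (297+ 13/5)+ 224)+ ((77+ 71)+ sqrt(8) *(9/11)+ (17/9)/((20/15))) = 18 *sqrt(2)/11+ 581383/780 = 747.68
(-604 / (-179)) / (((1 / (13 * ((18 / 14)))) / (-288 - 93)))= -26924508 / 1253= -21488.04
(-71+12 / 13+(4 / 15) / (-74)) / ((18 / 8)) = -31.15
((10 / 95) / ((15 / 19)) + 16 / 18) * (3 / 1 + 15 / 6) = 253 / 45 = 5.62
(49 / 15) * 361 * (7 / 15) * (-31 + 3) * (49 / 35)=-24269308 / 1125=-21572.72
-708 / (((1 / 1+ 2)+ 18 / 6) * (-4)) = 59 / 2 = 29.50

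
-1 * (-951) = 951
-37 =-37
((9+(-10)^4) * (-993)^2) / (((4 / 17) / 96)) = 4026700691928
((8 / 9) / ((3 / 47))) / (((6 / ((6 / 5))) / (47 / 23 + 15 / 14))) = 188564 / 21735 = 8.68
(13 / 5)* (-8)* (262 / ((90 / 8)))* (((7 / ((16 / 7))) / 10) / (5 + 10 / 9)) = -166894 / 6875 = -24.28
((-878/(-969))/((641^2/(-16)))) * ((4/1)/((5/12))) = -224768/663572815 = -0.00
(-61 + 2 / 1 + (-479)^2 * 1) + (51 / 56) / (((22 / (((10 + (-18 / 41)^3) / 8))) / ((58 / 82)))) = 3194225186769487 / 13925350208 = 229382.04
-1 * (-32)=32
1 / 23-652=-14995 / 23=-651.96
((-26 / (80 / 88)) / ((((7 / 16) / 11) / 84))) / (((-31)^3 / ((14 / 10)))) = 2114112 / 744775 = 2.84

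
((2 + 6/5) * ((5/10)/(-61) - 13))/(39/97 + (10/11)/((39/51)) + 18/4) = -352212432/51536765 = -6.83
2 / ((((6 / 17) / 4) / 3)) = 68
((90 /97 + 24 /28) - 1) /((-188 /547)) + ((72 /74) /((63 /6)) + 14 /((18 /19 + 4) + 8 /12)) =57142699 /188924960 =0.30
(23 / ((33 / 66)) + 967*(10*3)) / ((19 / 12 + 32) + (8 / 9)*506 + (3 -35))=1046016 / 16249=64.37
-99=-99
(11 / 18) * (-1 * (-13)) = 143 / 18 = 7.94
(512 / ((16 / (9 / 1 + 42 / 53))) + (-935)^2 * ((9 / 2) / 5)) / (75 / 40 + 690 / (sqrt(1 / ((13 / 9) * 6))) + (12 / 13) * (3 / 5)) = -9132716398260 / 19711104298681 + 864824133992000 * sqrt(78) / 19711104298681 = 387.03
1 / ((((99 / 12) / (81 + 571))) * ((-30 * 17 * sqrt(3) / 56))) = -73024 * sqrt(3) / 25245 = -5.01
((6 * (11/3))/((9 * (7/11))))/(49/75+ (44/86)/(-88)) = 1040600/175413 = 5.93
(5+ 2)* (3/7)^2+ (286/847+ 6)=587/77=7.62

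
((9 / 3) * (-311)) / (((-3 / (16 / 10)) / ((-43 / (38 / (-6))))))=3378.44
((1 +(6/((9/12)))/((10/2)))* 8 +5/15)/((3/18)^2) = 760.80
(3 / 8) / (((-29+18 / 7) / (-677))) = 14217 / 1480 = 9.61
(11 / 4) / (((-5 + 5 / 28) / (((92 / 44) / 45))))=-161 / 6075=-0.03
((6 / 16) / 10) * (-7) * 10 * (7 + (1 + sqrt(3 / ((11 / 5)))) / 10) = -1491 / 80 - 21 * sqrt(165) / 880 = -18.94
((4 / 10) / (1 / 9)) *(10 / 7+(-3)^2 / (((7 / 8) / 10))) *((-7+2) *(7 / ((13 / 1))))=-13140 / 13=-1010.77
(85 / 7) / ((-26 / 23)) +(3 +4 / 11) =-7.38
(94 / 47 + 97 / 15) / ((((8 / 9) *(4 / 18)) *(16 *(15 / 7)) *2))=8001 / 12800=0.63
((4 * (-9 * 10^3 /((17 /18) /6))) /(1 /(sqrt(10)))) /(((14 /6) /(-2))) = 23328000 * sqrt(10) /119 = 619912.72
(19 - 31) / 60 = -1 / 5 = -0.20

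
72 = 72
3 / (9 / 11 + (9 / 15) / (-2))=110 / 19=5.79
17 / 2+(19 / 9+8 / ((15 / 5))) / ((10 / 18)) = 17.10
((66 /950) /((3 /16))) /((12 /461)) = 20284 /1425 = 14.23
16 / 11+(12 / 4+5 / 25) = 256 / 55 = 4.65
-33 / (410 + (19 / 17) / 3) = -1683 / 20929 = -0.08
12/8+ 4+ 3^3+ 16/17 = 1137/34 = 33.44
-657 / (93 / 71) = -15549 / 31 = -501.58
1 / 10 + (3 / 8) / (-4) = 1 / 160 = 0.01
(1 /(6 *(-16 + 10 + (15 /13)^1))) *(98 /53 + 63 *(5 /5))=-6383 /2862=-2.23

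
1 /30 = 0.03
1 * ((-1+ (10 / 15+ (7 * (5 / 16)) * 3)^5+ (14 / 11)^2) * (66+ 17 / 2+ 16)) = 110185628389935407 / 61662560256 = 1786912.97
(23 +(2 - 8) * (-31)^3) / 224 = 178769 / 224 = 798.08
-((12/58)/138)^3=-1/296740963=-0.00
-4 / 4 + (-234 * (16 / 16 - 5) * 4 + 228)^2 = 15776783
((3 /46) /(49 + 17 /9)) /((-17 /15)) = -405 /358156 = -0.00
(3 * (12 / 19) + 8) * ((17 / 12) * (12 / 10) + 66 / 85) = 39574 / 1615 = 24.50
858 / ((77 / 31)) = 2418 / 7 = 345.43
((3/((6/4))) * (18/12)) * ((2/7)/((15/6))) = 12/35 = 0.34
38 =38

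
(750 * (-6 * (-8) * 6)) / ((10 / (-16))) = -345600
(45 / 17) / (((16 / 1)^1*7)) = 45 / 1904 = 0.02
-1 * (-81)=81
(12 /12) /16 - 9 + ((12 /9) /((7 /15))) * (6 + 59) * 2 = 362.49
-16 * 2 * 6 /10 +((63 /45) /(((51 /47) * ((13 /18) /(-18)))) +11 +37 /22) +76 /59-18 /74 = -1996920353 /53068730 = -37.63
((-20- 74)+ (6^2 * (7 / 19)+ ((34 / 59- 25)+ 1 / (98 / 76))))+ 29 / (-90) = -517631971 / 4943610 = -104.71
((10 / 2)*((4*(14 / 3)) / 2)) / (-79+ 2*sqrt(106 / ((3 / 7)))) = -2212 / 3151 - 56*sqrt(2226) / 9453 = -0.98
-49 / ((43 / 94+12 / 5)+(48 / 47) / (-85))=-78302 / 4547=-17.22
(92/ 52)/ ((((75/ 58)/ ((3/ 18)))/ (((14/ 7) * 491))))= 654994/ 2925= 223.93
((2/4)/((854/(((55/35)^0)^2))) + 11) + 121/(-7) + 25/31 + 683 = 35873399/52948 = 677.52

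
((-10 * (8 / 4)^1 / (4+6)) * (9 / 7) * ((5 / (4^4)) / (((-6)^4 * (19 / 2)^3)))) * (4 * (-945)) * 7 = 525 / 438976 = 0.00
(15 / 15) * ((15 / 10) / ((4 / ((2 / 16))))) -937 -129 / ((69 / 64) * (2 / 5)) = -1236.08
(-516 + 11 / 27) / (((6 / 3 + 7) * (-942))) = 13921 / 228906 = 0.06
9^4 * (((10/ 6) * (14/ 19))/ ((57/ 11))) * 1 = 561330/ 361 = 1554.93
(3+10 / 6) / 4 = 1.17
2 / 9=0.22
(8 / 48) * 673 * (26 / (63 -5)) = 8749 / 174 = 50.28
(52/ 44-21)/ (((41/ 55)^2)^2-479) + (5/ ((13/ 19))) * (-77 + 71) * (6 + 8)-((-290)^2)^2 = -201377795768492162985/ 28472103491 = -7072810613.80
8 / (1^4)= 8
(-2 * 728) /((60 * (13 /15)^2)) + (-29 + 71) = 9.69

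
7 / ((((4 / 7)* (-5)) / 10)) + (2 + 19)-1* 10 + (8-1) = -13 / 2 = -6.50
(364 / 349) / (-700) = -13 / 8725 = -0.00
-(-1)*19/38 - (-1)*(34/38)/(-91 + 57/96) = 53879/109934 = 0.49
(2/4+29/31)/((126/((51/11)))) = 1513/28644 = 0.05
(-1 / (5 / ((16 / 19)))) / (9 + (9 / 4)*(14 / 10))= -64 / 4617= -0.01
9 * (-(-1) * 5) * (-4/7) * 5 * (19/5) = -3420/7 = -488.57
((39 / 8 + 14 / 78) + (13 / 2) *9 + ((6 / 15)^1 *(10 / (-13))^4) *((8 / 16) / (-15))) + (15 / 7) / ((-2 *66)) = 1117782957 / 17593576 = 63.53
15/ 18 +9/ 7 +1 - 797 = -33343/ 42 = -793.88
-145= -145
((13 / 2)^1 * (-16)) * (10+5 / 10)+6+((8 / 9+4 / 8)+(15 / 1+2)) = -19217 / 18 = -1067.61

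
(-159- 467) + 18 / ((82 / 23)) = -25459 / 41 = -620.95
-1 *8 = -8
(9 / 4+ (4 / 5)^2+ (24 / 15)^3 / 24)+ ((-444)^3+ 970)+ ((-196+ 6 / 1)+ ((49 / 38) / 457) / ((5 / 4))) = -1140003238404947 / 13024500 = -87527600.94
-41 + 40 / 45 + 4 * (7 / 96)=-2867 / 72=-39.82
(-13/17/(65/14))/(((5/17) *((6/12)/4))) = -112/25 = -4.48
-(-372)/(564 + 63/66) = 2728/4143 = 0.66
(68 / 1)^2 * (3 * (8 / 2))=55488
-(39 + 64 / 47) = -1897 / 47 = -40.36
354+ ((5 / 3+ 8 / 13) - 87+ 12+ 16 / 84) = 25614 / 91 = 281.47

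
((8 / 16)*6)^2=9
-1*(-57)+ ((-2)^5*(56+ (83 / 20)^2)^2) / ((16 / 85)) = -14582461857 / 16000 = -911403.87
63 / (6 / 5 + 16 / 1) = 3.66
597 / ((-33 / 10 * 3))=-1990 / 33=-60.30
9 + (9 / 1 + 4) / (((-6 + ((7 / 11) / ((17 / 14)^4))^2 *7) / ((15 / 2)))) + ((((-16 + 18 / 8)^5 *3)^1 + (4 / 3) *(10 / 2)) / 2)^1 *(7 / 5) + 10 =-14452581189678511910663 / 14002803474302976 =-1032120.55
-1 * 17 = -17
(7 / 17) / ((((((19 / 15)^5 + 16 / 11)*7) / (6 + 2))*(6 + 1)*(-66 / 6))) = -6075000 / 4687063591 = -0.00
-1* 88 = -88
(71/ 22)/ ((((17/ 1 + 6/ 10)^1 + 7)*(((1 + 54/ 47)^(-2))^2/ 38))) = 701887404745/ 6602208393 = 106.31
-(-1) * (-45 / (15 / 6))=-18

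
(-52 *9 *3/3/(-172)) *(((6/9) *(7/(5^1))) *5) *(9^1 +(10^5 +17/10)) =273029211/215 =1269903.31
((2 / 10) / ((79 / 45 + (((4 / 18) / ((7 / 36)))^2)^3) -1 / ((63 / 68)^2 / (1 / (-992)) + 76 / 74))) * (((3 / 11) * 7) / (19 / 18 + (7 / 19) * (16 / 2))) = 69155466546606048 / 2889127515912677171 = 0.02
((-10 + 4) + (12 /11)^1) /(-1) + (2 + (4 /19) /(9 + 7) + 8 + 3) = 14983 /836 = 17.92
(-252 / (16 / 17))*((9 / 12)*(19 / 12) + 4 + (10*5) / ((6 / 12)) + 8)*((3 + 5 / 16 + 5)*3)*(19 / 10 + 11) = -99832173651 / 10240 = -9749235.71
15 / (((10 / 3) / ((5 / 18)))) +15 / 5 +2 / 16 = 35 / 8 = 4.38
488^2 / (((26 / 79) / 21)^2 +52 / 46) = 7537550874336 / 35787427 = 210620.08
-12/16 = -0.75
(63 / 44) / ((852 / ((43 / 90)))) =301 / 374880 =0.00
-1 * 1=-1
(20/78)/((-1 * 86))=-5/1677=-0.00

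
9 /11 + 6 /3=31 /11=2.82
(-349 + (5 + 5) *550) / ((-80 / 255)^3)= -683285301 / 4096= -166817.70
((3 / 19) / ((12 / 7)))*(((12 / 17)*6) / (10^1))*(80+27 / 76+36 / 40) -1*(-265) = 164575751 / 613700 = 268.17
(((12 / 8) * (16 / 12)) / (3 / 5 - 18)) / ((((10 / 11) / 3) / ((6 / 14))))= -33 / 203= -0.16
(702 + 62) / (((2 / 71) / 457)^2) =201086291519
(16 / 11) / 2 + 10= 10.73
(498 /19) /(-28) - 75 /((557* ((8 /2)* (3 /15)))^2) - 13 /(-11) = 1781809123 /7262308592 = 0.25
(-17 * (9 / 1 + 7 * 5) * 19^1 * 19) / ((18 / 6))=-270028 / 3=-90009.33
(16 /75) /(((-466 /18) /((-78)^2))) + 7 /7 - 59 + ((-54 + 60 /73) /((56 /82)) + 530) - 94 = 1488274671 /5953150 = 250.00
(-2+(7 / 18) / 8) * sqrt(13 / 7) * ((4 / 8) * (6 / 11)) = -281 * sqrt(91) / 3696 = -0.73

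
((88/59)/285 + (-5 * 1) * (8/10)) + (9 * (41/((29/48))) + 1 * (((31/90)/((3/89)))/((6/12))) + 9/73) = 200979733442/320376195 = 627.32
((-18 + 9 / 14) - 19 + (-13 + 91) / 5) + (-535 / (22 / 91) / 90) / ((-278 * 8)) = -639490661 / 30824640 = -20.75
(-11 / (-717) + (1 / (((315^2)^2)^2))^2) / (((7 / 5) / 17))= 585718865427351116891440825269927978519688 / 3144088754630882626393734226769805908203125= 0.19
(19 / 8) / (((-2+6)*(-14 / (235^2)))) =-1049275 / 448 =-2342.13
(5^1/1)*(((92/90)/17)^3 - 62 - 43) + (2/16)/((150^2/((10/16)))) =-60170368611967/114610464000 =-525.00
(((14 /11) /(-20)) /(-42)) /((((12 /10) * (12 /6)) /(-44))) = -1 /36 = -0.03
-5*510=-2550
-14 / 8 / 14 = -1 / 8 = -0.12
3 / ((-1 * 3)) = -1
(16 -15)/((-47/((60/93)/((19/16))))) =-320/27683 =-0.01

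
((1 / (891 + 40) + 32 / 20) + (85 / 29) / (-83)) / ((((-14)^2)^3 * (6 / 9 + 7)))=3289443 / 121275156301180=0.00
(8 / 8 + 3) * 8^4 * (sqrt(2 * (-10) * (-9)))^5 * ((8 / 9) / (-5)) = -566231040 * sqrt(5) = -1266131096.41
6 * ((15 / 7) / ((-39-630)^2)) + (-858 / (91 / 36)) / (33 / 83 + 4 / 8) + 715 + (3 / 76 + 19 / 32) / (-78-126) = 2166973035837997 / 6433210783104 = 336.84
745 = 745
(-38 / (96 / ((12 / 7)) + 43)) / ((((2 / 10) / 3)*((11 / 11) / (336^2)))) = -7150080 / 11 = -650007.27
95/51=1.86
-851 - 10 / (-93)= -79133 / 93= -850.89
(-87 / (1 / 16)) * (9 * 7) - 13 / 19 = -1666237 / 19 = -87696.68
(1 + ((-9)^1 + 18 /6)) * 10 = -50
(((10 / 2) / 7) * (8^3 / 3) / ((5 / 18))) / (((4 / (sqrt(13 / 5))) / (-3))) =-2304 * sqrt(65) / 35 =-530.73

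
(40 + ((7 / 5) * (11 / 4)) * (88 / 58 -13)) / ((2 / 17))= -41497 / 1160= -35.77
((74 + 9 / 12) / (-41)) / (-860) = 299 / 141040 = 0.00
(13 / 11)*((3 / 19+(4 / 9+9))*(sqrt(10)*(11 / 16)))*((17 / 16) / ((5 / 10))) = 181441*sqrt(10) / 10944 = 52.43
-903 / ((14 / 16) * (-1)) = 1032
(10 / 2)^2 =25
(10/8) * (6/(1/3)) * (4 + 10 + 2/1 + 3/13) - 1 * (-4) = 9599/26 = 369.19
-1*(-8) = 8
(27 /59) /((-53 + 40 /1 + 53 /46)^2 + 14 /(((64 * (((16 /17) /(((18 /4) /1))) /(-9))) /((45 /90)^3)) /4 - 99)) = 8022418308 /2458362512393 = 0.00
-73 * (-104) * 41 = 311272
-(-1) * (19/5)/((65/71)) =1349/325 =4.15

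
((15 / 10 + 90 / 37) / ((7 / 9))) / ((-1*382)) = -2619 / 197876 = -0.01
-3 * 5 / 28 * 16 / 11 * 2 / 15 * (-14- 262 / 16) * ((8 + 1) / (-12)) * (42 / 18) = -243 / 44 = -5.52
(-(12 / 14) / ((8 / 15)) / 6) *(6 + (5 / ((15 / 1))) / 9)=-815 / 504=-1.62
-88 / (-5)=88 / 5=17.60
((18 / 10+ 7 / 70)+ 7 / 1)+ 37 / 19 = 2061 / 190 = 10.85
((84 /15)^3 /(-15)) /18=-0.65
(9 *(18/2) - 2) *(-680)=-53720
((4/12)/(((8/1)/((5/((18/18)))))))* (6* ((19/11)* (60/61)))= 1425/671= 2.12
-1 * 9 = -9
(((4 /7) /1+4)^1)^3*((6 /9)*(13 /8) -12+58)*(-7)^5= -226795520 /3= -75598506.67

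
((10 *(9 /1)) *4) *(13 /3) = 1560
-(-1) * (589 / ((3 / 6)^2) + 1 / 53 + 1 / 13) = 1623350 / 689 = 2356.10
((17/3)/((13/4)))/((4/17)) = 289/39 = 7.41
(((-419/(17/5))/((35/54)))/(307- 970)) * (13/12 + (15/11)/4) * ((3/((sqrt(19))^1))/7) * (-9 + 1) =-2835792 * sqrt(19)/38475437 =-0.32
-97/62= -1.56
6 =6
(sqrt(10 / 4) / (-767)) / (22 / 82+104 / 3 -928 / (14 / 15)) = 861 * sqrt(10) / 1267085534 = 0.00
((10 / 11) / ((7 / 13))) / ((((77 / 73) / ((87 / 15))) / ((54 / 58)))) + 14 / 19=1056680 / 112651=9.38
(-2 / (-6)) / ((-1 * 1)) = -1 / 3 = -0.33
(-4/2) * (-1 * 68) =136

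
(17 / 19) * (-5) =-4.47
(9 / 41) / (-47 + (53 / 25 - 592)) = -225 / 652802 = -0.00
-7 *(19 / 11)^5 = -17332693 / 161051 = -107.62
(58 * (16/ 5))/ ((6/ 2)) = 928/ 15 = 61.87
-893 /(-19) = 47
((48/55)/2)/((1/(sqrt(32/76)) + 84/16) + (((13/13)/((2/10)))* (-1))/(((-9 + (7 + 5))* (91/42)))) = 290784/2632685 - 16224* sqrt(38)/2632685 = 0.07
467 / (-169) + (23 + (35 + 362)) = 70513 / 169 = 417.24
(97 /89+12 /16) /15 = 131 /1068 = 0.12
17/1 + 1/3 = 52/3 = 17.33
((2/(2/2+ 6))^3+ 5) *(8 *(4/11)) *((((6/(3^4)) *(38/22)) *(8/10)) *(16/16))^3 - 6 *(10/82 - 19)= 57387652442415908/506582313323625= 113.28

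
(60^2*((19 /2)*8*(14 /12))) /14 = 22800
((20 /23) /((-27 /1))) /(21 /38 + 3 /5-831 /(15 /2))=3800 /12937293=0.00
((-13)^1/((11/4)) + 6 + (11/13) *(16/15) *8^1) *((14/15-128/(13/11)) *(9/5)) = -381448484/232375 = -1641.52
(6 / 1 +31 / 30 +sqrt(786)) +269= sqrt(786) +8281 / 30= 304.07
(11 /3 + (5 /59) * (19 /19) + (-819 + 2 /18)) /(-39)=432838 /20709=20.90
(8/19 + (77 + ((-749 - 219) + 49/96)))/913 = -1623485/1665312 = -0.97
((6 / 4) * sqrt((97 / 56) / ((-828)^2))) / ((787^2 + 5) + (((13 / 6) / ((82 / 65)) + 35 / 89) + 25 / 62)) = 113119 * sqrt(1358) / 1082897621104936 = 0.00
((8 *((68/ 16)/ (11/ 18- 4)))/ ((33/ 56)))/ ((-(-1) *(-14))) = 816/ 671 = 1.22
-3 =-3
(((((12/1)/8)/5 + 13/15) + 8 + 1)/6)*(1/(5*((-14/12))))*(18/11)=-183/385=-0.48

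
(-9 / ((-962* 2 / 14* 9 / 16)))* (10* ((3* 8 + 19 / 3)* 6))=211.89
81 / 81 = 1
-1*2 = -2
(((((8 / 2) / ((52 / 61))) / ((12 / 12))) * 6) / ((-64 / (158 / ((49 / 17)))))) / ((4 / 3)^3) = -6635763 / 652288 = -10.17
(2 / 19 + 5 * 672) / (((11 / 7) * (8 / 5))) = 1117235 / 836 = 1336.41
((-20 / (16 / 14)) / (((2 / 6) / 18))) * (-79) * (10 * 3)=2239650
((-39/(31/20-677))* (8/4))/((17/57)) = 520/1343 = 0.39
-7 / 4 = -1.75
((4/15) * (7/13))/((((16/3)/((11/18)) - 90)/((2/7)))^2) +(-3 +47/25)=-1527337576/1363696425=-1.12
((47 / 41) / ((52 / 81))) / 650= 0.00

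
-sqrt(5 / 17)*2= -2*sqrt(85) / 17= -1.08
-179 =-179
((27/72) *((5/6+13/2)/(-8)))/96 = -11/3072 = -0.00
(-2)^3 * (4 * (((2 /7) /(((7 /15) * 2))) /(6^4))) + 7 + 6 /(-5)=38317 /6615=5.79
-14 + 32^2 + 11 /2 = 2031 /2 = 1015.50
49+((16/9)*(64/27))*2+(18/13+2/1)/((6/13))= 15737/243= 64.76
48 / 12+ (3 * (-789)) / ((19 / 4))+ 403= -1735 / 19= -91.32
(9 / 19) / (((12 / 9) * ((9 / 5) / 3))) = 0.59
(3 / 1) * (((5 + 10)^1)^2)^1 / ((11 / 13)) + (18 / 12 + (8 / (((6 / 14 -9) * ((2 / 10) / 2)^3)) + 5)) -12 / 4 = -132.11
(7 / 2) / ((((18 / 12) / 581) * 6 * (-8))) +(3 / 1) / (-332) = -337669 / 11952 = -28.25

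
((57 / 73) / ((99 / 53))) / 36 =1007 / 86724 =0.01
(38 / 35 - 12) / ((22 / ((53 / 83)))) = -10123 / 31955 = -0.32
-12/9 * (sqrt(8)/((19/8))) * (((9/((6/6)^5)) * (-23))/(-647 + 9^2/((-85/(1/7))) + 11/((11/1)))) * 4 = -10510080 * sqrt(2)/7304569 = -2.03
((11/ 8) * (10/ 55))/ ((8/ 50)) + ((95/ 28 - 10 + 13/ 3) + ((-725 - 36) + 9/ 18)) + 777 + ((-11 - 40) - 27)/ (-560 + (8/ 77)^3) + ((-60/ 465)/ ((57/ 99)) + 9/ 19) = 51157195431857/ 3162233406192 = 16.18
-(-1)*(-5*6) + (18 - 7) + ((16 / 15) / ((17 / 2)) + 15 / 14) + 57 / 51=-59567 / 3570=-16.69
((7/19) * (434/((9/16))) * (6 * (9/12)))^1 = 24304/19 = 1279.16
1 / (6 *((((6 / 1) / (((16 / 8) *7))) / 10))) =35 / 9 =3.89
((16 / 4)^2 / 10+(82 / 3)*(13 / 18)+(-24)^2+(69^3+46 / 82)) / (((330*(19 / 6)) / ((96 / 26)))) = 29145707216 / 25064325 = 1162.84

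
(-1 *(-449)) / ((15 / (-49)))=-22001 / 15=-1466.73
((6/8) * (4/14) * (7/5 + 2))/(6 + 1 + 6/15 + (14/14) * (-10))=-51/182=-0.28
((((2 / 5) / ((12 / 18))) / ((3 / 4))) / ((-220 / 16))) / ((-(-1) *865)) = -0.00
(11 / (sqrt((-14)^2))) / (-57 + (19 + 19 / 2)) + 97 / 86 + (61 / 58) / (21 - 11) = 11996107 / 9951060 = 1.21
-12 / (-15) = 0.80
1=1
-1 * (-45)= 45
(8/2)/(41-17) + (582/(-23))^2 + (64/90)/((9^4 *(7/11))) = 1400456746481/2186584470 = 640.48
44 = 44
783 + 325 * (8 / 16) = 1891 / 2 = 945.50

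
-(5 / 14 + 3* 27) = -1139 / 14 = -81.36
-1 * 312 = -312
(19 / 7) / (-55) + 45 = 17306 / 385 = 44.95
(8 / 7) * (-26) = -208 / 7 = -29.71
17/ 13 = 1.31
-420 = -420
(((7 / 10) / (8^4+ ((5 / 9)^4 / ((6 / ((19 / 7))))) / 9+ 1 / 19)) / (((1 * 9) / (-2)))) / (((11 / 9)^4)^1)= -240458983506 / 14129351183267375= -0.00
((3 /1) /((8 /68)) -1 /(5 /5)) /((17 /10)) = 245 /17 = 14.41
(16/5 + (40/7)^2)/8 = 4.48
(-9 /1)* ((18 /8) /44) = -81 /176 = -0.46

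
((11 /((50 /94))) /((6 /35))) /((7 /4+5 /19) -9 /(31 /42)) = -4263182 /359775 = -11.85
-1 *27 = -27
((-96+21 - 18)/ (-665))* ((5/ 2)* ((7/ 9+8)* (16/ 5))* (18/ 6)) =19592/ 665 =29.46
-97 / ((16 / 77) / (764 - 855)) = 679679 / 16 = 42479.94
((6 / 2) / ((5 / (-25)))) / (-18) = 5 / 6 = 0.83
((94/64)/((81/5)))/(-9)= -235/23328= -0.01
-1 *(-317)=317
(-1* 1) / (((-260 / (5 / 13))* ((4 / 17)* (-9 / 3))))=-17 / 8112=-0.00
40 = 40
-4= -4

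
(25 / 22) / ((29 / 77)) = 175 / 58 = 3.02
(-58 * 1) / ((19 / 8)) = -464 / 19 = -24.42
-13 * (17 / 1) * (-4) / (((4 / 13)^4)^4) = 147057070629482744861 / 1073741824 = 136957569634.06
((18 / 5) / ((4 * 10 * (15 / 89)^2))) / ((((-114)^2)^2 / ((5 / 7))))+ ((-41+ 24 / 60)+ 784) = 439450544038321 / 591136056000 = 743.40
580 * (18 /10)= 1044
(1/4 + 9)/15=37/60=0.62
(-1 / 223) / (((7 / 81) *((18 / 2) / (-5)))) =45 / 1561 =0.03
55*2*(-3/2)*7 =-1155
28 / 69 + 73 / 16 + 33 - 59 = -23219 / 1104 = -21.03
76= 76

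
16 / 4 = 4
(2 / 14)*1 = 1 / 7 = 0.14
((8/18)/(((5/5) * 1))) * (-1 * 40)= -160/9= -17.78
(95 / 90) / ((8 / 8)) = 19 / 18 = 1.06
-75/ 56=-1.34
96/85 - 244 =-242.87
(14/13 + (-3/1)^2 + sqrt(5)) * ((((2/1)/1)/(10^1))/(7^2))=sqrt(5)/245 + 131/3185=0.05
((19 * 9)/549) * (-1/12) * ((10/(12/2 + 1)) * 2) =-95/1281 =-0.07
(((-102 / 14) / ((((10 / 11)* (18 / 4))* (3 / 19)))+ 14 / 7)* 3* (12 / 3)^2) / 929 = -46768 / 97545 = -0.48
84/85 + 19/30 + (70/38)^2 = 923297/184110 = 5.01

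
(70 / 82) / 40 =0.02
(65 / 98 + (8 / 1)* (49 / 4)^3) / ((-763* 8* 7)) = -5765061 / 16749376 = -0.34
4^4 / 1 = 256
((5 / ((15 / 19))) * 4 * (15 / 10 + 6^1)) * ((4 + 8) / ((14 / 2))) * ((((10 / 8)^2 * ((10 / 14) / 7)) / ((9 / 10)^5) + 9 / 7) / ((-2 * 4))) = -427627015 / 6751269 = -63.34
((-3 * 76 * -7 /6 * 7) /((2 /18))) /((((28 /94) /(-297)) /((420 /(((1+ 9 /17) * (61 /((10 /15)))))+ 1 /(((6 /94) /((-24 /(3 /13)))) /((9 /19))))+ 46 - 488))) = 16043156842482 /793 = 20230967014.48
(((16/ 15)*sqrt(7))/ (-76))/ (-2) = 0.02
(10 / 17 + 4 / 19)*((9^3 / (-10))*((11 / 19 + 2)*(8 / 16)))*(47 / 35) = -30939489 / 306850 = -100.83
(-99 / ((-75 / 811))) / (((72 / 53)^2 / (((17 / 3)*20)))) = 426004513 / 6480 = 65741.44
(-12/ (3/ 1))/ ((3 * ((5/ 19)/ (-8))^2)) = -92416/ 75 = -1232.21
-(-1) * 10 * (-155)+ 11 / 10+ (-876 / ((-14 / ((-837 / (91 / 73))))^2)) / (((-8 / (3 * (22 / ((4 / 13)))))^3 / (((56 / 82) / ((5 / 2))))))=381967013985605847 / 36001280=10609817594.97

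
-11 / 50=-0.22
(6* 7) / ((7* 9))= 2 / 3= 0.67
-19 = -19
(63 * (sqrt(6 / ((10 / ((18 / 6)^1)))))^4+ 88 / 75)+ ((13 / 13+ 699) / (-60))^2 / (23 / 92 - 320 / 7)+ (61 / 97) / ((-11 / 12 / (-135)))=90130385581 / 305615475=294.91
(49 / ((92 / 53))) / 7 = 371 / 92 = 4.03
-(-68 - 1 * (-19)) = 49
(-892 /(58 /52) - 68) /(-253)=25164 /7337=3.43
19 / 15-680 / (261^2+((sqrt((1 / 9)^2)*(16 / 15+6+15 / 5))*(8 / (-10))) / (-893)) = 774022786201 / 615924545685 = 1.26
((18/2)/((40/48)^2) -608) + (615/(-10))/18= -179537/300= -598.46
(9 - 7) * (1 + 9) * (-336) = -6720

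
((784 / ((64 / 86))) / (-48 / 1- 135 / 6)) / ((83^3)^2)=-2107 / 46098592645029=-0.00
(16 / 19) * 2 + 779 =14833 / 19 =780.68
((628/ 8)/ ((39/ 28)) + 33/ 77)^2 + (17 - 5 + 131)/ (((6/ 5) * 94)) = 45202248437/ 14011452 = 3226.09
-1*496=-496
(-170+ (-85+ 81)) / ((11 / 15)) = -2610 / 11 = -237.27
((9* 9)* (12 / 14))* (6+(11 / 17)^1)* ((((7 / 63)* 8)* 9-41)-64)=-5327046 / 119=-44765.09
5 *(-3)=-15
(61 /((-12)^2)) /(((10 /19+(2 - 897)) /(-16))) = 1159 /152955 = 0.01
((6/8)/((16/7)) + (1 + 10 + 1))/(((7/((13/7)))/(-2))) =-10257/1568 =-6.54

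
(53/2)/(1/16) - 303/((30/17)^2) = 98011/300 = 326.70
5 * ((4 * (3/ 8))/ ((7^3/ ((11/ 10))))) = 33/ 1372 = 0.02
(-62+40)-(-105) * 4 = 398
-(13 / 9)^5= -371293 / 59049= -6.29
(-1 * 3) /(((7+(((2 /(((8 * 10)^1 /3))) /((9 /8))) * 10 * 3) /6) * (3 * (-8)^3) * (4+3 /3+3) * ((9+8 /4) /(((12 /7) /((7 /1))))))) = 9 /12142592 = 0.00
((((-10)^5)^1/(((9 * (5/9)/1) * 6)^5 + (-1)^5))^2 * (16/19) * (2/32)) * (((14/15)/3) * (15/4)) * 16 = 560000000000/33657927229800057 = 0.00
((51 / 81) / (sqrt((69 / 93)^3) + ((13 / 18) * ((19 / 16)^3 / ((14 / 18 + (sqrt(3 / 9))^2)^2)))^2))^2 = 0.16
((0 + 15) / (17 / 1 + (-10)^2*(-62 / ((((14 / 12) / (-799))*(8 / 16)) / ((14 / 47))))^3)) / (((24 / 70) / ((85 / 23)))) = 0.00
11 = 11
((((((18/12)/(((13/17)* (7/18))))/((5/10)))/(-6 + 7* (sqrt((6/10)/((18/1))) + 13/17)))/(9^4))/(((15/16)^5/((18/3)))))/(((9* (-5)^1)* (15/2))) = -41213231104* sqrt(30)/5684052126796875 - 53334769664/2652557659171875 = -0.00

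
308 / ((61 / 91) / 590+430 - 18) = 16536520 / 22120341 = 0.75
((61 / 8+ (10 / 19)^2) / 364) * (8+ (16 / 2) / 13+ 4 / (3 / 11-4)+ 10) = 106688175 / 280153328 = 0.38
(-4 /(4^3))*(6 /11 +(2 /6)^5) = -1469 /42768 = -0.03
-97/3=-32.33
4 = 4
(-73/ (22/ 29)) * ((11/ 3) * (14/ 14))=-2117/ 6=-352.83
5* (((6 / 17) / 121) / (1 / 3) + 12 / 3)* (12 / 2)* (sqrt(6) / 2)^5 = 556605* sqrt(6) / 4114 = 331.40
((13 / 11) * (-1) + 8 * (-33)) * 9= -26253 / 11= -2386.64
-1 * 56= -56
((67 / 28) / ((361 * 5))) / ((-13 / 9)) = -603 / 657020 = -0.00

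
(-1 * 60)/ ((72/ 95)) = -475/ 6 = -79.17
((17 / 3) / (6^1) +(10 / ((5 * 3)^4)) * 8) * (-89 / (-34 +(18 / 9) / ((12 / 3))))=1704973 / 678375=2.51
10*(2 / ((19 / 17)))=340 / 19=17.89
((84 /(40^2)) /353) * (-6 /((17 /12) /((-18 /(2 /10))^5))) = 22320522000 /6001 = 3719467.09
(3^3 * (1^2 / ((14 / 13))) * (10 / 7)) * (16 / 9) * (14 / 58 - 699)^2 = 1281164651520 / 41209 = 31089438.02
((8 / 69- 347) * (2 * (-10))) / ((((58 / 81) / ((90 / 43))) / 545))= 316983172500 / 28681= 11052026.52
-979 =-979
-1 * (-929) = 929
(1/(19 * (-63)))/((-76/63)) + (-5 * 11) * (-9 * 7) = 5003461/1444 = 3465.00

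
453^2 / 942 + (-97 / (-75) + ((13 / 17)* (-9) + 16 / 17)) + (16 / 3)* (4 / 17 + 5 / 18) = 778037149 / 3603150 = 215.93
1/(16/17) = 17/16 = 1.06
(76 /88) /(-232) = -19 /5104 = -0.00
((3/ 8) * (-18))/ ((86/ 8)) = -27/ 43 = -0.63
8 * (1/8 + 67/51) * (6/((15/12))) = 4696/85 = 55.25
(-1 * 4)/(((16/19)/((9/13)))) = -171/52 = -3.29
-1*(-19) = 19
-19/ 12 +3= 1.42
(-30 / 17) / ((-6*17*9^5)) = 5 / 17065161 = 0.00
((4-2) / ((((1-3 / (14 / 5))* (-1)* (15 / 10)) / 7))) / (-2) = -196 / 3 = -65.33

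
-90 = -90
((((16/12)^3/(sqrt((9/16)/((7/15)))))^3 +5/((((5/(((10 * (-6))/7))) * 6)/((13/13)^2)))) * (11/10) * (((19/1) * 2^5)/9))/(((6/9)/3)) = -3344/7 +196360536064 * sqrt(105)/597871125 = 2887.72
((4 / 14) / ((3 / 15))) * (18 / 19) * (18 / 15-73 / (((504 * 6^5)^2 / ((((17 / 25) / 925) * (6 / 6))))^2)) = 7967797377527842156606017751577837 / 4906097459311125031613890560000000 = 1.62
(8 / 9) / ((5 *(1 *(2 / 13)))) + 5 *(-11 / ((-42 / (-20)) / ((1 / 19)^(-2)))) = -9453.61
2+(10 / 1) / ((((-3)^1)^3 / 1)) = 44 / 27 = 1.63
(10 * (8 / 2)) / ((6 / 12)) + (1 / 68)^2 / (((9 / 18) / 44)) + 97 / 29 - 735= -10922725 / 16762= -651.64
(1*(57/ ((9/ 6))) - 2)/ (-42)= -6/ 7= -0.86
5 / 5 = 1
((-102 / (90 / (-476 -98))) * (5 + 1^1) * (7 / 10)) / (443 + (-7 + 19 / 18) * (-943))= 1229508 / 2721875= 0.45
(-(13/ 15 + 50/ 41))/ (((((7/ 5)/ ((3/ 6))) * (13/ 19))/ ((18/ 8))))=-73131/ 29848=-2.45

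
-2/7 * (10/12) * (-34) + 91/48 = 1119/112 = 9.99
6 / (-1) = -6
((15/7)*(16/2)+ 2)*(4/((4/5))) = 670/7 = 95.71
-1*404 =-404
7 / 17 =0.41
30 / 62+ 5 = 170 / 31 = 5.48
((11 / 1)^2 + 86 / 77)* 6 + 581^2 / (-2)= -25879361 / 154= -168047.80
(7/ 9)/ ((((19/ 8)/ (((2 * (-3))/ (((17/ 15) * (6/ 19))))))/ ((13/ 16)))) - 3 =-761/ 102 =-7.46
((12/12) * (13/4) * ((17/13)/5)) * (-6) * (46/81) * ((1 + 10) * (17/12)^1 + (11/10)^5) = -2016837823/40500000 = -49.80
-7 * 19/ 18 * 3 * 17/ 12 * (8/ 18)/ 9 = -2261/ 1458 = -1.55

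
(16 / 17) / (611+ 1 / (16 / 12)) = 64 / 41599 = 0.00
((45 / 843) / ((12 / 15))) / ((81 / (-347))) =-8675 / 30348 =-0.29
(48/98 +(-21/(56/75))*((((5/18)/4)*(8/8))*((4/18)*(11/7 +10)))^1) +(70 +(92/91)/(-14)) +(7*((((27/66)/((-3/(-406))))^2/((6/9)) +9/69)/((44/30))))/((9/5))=12256.61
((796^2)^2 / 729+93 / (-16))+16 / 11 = 70658584881113 / 128304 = 550712252.78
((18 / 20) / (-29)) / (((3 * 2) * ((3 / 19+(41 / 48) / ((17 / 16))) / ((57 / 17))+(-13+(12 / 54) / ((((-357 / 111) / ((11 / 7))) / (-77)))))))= 128877 / 108453620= 0.00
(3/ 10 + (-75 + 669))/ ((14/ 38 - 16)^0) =5943/ 10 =594.30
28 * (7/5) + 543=2911/5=582.20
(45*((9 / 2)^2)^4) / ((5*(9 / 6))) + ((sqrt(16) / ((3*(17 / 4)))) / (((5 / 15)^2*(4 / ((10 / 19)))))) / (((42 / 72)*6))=291985939263 / 289408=1008907.63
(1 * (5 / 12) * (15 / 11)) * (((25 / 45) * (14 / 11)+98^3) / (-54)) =-1164725975 / 117612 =-9903.12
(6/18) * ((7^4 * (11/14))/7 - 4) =177/2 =88.50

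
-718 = -718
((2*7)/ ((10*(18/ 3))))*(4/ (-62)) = -7/ 465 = -0.02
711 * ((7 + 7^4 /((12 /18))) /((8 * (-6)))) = -1710429 /32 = -53450.91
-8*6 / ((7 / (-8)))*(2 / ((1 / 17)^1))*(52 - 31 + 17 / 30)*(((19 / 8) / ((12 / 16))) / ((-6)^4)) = 835924 / 8505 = 98.29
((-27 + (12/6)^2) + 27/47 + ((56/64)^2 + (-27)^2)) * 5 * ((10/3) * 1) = 53191975/4512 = 11789.00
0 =0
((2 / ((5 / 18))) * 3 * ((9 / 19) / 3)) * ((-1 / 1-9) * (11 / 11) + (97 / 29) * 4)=31752 / 2755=11.53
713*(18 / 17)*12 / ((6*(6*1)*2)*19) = 2139 / 323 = 6.62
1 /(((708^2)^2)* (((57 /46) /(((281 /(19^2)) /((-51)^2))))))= 6463 /6723965011029664896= 0.00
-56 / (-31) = 56 / 31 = 1.81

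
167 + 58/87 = 167.67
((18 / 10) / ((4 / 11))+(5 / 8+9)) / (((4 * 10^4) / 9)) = 5247 / 1600000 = 0.00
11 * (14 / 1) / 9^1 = 154 / 9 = 17.11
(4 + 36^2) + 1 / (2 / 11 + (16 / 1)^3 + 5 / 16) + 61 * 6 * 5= 3130.00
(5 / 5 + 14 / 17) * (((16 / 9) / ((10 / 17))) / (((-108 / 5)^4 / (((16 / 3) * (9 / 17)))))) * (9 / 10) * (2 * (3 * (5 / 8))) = 3875 / 16061328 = 0.00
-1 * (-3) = 3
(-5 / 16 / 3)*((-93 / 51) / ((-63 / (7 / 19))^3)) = -155 / 4080172176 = -0.00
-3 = -3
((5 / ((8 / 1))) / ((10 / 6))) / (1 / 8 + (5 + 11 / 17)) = 51 / 785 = 0.06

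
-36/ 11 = -3.27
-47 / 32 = -1.47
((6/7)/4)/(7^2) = 3/686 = 0.00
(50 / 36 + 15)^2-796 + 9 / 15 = -853423 / 1620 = -526.80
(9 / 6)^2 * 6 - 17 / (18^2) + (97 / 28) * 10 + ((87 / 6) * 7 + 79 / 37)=12732199 / 83916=151.73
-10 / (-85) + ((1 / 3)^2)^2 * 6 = 88 / 459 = 0.19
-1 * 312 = -312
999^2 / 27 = 36963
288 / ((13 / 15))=4320 / 13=332.31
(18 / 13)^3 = 5832 / 2197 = 2.65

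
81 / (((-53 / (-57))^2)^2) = 855036081 / 7890481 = 108.36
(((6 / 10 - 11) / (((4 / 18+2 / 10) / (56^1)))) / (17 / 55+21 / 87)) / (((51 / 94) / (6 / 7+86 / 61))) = -90562517760 / 8649617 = -10470.12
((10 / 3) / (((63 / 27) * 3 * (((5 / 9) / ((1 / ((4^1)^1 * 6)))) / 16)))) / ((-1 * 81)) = -4 / 567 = -0.01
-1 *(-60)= 60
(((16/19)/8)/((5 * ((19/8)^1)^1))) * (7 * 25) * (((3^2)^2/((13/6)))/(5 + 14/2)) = 22680/4693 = 4.83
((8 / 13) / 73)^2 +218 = 218.00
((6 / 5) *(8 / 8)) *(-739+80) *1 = -3954 / 5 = -790.80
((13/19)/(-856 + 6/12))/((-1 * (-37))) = -0.00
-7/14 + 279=557/2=278.50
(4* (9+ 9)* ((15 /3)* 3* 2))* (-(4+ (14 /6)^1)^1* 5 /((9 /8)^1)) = -60800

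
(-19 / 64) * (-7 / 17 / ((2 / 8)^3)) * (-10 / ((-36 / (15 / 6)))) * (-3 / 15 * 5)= -3325 / 612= -5.43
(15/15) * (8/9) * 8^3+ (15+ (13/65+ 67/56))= 1188199/2520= 471.51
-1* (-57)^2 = -3249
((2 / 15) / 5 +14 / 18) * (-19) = -3439 / 225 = -15.28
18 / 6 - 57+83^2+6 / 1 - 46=6795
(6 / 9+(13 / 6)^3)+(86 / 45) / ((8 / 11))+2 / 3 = 15263 / 1080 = 14.13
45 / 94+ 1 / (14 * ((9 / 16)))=3587 / 5922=0.61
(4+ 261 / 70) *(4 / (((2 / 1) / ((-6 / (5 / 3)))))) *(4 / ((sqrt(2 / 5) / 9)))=-175284 *sqrt(10) / 175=-3167.41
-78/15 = -26/5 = -5.20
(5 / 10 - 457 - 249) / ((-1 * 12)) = 58.79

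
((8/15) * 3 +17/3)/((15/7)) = 3.39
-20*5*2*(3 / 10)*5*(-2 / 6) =100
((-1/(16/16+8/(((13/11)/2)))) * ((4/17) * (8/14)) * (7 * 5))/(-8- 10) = 520/28917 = 0.02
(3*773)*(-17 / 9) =-13141 / 3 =-4380.33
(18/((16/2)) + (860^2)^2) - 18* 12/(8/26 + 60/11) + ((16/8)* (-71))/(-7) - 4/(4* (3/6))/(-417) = 657847329426506813/1202628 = 547008159985.06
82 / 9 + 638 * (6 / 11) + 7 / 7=3223 / 9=358.11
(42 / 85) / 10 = 21 / 425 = 0.05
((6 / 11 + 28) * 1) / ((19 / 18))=5652 / 209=27.04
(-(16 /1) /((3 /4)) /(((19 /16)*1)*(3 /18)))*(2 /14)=-2048 /133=-15.40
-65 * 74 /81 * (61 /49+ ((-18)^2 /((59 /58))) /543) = -4609687550 /42384951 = -108.76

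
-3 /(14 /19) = -57 /14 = -4.07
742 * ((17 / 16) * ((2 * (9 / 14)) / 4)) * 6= 24327 / 16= 1520.44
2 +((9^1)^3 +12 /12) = 732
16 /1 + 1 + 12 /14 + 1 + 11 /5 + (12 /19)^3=5115563 /240065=21.31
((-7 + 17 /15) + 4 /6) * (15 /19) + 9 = 4.89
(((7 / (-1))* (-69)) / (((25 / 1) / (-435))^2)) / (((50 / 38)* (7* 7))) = 9922959 / 4375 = 2268.10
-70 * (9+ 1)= -700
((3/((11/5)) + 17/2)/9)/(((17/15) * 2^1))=1085/2244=0.48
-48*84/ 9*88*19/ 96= -23408/ 3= -7802.67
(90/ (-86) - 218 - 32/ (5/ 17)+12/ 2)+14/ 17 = -1173339/ 3655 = -321.02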